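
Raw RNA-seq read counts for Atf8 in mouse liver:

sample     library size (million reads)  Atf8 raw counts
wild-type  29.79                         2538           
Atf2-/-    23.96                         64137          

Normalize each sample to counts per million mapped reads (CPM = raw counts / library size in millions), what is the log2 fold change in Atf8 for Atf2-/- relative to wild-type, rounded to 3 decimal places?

4.974

CPM(wild-type) = 2538 / 29.79 = 85.1964
CPM(Atf2-/-) = 64137 / 23.96 = 2676.8364
Fold change = 2676.8364 / 85.1964 = 31.41960
log2(31.41960) = 4.9736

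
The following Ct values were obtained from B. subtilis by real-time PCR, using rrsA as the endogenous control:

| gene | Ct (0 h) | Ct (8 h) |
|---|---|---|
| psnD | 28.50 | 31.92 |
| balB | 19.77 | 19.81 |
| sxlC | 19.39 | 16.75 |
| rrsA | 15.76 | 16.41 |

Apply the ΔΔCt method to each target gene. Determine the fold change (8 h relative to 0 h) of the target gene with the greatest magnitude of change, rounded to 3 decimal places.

9.781

psnD: ΔΔCt = (31.92−16.41) − (28.50−15.76) = 15.51 − 12.74 = 2.77; fold change = 2^-2.77 = 0.147
balB: ΔΔCt = (19.81−16.41) − (19.77−15.76) = 3.40 − 4.01 = -0.61; fold change = 2^0.61 = 1.526
sxlC: ΔΔCt = (16.75−16.41) − (19.39−15.76) = 0.34 − 3.63 = -3.29; fold change = 2^3.29 = 9.781
sxlC has the largest |ΔΔCt| = 3.29.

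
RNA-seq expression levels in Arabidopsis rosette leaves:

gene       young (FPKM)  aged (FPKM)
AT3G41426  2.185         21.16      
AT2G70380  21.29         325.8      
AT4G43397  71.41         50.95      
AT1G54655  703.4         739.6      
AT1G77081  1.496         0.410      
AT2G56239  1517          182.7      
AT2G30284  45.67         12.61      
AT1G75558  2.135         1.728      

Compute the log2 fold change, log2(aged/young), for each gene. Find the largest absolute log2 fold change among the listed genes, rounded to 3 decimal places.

3.936

log2(21.16/2.185) = 3.276  (AT3G41426)
log2(325.8/21.29) = 3.936  (AT2G70380)
log2(50.95/71.41) = -0.487  (AT4G43397)
log2(739.6/703.4) = 0.072  (AT1G54655)
log2(0.410/1.496) = -1.867  (AT1G77081)
log2(182.7/1517) = -3.054  (AT2G56239)
log2(12.61/45.67) = -1.857  (AT2G30284)
log2(1.728/2.135) = -0.305  (AT1G75558)
The largest magnitude belongs to AT2G70380.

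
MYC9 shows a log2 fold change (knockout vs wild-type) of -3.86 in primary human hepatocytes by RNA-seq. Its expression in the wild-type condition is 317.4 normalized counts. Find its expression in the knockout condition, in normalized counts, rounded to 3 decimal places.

Fold change = 2^(-3.86) = 0.0689
knockout expression = 317.4 × 0.0689 = 21.859

21.859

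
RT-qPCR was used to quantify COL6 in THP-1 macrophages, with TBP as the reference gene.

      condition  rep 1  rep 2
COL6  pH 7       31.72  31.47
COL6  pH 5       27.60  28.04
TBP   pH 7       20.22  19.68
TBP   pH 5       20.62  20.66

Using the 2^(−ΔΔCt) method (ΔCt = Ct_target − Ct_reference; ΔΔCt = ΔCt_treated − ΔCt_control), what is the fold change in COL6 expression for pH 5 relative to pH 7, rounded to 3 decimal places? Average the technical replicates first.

22.085

Mean Ct: COL6 pH 7 31.595; COL6 pH 5 27.820; TBP pH 7 19.950; TBP pH 5 20.640
ΔCt(pH 7) = 31.595 − 19.950 = 11.645
ΔCt(pH 5) = 27.820 − 20.640 = 7.180
ΔΔCt = 7.180 − 11.645 = -4.465
Fold change = 2^(−(-4.465)) = 2^4.465 = 22.0851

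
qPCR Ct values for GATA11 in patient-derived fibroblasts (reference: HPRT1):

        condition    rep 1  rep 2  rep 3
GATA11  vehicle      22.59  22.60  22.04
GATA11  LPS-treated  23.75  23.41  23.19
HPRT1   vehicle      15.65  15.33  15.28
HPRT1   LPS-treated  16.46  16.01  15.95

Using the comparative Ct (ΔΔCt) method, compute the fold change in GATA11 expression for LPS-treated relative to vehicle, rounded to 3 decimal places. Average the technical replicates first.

Mean Ct: GATA11 vehicle 22.410; GATA11 LPS-treated 23.450; HPRT1 vehicle 15.420; HPRT1 LPS-treated 16.140
ΔCt(vehicle) = 22.410 − 15.420 = 6.990
ΔCt(LPS-treated) = 23.450 − 16.140 = 7.310
ΔΔCt = 7.310 − 6.990 = 0.320
Fold change = 2^(−0.320) = 0.8011

0.801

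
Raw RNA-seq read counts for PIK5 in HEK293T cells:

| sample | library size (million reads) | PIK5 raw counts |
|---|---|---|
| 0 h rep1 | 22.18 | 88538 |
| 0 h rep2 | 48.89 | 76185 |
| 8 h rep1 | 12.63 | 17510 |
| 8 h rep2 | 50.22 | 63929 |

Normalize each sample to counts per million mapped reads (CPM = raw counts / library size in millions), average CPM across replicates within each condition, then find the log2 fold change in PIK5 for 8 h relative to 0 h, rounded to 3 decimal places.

-1.061

CPM(0 h rep1) = 88538 / 22.18 = 3991.7944
CPM(0 h rep2) = 76185 / 48.89 = 1558.2941
CPM(8 h rep1) = 17510 / 12.63 = 1386.3816
CPM(8 h rep2) = 63929 / 50.22 = 1272.9789
mean CPM(0 h) = 2775.0443; mean CPM(8 h) = 1329.6803
Fold change = 1329.6803 / 2775.0443 = 0.47916
log2(0.47916) = -1.0614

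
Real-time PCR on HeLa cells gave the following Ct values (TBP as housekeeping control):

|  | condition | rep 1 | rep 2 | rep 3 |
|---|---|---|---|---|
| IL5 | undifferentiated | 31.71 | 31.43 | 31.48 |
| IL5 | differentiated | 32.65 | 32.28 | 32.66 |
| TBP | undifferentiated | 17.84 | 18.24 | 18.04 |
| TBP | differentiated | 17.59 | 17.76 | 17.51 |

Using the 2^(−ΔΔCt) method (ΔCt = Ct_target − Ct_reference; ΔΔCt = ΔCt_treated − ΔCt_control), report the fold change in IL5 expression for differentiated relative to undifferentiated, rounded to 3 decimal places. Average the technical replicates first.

0.376

Mean Ct: IL5 undifferentiated 31.540; IL5 differentiated 32.530; TBP undifferentiated 18.040; TBP differentiated 17.620
ΔCt(undifferentiated) = 31.540 − 18.040 = 13.500
ΔCt(differentiated) = 32.530 − 17.620 = 14.910
ΔΔCt = 14.910 − 13.500 = 1.410
Fold change = 2^(−1.410) = 0.3763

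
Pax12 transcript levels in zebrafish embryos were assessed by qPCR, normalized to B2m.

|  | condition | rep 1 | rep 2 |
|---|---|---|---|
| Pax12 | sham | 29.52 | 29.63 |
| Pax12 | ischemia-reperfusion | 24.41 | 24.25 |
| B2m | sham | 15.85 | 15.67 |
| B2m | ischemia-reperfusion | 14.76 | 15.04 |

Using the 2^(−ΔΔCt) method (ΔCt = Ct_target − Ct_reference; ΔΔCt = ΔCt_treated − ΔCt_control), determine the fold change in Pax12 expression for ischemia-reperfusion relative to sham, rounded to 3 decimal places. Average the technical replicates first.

Mean Ct: Pax12 sham 29.575; Pax12 ischemia-reperfusion 24.330; B2m sham 15.760; B2m ischemia-reperfusion 14.900
ΔCt(sham) = 29.575 − 15.760 = 13.815
ΔCt(ischemia-reperfusion) = 24.330 − 14.900 = 9.430
ΔΔCt = 9.430 − 13.815 = -4.385
Fold change = 2^(−(-4.385)) = 2^4.385 = 20.8938

20.894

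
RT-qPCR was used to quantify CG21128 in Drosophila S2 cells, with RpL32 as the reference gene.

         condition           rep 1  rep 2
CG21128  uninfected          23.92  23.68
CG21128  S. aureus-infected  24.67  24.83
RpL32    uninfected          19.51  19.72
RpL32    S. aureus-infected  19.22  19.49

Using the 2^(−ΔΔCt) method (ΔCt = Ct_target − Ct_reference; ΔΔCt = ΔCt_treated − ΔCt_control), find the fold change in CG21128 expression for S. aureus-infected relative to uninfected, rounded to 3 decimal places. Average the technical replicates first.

Mean Ct: CG21128 uninfected 23.800; CG21128 S. aureus-infected 24.750; RpL32 uninfected 19.615; RpL32 S. aureus-infected 19.355
ΔCt(uninfected) = 23.800 − 19.615 = 4.185
ΔCt(S. aureus-infected) = 24.750 − 19.355 = 5.395
ΔΔCt = 5.395 − 4.185 = 1.210
Fold change = 2^(−1.210) = 0.4323

0.432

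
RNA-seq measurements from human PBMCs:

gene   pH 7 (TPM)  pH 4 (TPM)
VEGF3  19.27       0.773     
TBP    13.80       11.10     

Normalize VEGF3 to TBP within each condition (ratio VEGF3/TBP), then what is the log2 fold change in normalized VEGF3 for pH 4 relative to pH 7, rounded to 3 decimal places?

-4.326

VEGF3/TBP (pH 7) = 19.27 / 13.80 = 1.3964
VEGF3/TBP (pH 4) = 0.773 / 11.10 = 0.06964
Fold change = 0.06964 / 1.3964 = 0.0499
log2(0.0499) = -4.3256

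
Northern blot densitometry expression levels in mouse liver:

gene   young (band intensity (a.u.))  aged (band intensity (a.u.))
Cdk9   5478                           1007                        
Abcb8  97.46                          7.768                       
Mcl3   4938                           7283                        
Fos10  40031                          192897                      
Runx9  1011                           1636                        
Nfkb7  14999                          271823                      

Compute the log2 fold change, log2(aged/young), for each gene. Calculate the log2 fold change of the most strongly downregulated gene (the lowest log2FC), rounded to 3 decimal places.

-3.649

log2(1007/5478) = -2.444  (Cdk9)
log2(7.768/97.46) = -3.649  (Abcb8)
log2(7283/4938) = 0.561  (Mcl3)
log2(192897/40031) = 2.269  (Fos10)
log2(1636/1011) = 0.694  (Runx9)
log2(271823/14999) = 4.180  (Nfkb7)
Abcb8 is most strongly downregulated.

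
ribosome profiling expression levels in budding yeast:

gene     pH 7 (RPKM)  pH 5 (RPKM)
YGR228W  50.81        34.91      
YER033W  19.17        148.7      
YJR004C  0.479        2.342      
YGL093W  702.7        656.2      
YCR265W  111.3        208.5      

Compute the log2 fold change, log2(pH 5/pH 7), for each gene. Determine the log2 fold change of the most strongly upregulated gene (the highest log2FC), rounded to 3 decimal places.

log2(34.91/50.81) = -0.541  (YGR228W)
log2(148.7/19.17) = 2.955  (YER033W)
log2(2.342/0.479) = 2.290  (YJR004C)
log2(656.2/702.7) = -0.099  (YGL093W)
log2(208.5/111.3) = 0.906  (YCR265W)
YER033W is most strongly upregulated.

2.955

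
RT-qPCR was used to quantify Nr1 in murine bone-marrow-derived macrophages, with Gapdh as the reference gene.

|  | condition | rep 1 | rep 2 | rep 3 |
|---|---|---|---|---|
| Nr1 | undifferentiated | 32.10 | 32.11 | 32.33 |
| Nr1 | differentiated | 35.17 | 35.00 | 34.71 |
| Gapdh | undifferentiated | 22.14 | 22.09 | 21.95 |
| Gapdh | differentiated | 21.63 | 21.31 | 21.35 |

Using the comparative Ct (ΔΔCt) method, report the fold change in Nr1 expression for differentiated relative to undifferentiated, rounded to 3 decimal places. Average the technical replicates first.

0.094

Mean Ct: Nr1 undifferentiated 32.180; Nr1 differentiated 34.960; Gapdh undifferentiated 22.060; Gapdh differentiated 21.430
ΔCt(undifferentiated) = 32.180 − 22.060 = 10.120
ΔCt(differentiated) = 34.960 − 21.430 = 13.530
ΔΔCt = 13.530 − 10.120 = 3.410
Fold change = 2^(−3.410) = 0.0941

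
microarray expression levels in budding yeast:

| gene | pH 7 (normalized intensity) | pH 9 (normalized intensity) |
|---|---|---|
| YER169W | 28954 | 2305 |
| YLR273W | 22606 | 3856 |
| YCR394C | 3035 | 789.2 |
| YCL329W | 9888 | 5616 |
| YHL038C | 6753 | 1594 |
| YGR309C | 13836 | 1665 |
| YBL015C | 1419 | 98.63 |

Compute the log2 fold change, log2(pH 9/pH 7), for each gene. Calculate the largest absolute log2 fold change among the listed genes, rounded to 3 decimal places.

log2(2305/28954) = -3.651  (YER169W)
log2(3856/22606) = -2.552  (YLR273W)
log2(789.2/3035) = -1.943  (YCR394C)
log2(5616/9888) = -0.816  (YCL329W)
log2(1594/6753) = -2.083  (YHL038C)
log2(1665/13836) = -3.055  (YGR309C)
log2(98.63/1419) = -3.847  (YBL015C)
The largest magnitude belongs to YBL015C.

3.847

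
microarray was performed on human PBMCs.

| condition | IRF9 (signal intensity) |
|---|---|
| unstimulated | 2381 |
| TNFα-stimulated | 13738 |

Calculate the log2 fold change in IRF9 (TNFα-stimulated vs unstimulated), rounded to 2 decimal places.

2.53

Fold change = 13738 / 2381 = 5.7698
log2(5.7698) = 2.529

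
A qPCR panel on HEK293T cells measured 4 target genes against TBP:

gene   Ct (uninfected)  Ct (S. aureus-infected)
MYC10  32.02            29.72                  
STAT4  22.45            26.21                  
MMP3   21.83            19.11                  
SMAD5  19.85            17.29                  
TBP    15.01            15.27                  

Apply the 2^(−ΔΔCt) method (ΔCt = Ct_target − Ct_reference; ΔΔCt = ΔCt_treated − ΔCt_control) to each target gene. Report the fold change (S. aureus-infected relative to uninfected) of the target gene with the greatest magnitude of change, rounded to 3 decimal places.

MYC10: ΔΔCt = (29.72−15.27) − (32.02−15.01) = 14.45 − 17.01 = -2.56; fold change = 2^2.56 = 5.897
STAT4: ΔΔCt = (26.21−15.27) − (22.45−15.01) = 10.94 − 7.44 = 3.50; fold change = 2^-3.50 = 0.088
MMP3: ΔΔCt = (19.11−15.27) − (21.83−15.01) = 3.84 − 6.82 = -2.98; fold change = 2^2.98 = 7.890
SMAD5: ΔΔCt = (17.29−15.27) − (19.85−15.01) = 2.02 − 4.84 = -2.82; fold change = 2^2.82 = 7.062
STAT4 has the largest |ΔΔCt| = 3.50.

0.088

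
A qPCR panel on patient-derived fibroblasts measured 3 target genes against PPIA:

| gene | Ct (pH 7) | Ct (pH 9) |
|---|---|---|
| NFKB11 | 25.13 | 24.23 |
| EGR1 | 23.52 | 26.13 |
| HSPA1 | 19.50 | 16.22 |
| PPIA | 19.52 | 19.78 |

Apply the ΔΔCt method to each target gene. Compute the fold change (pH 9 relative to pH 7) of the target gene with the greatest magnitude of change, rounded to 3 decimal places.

11.632

NFKB11: ΔΔCt = (24.23−19.78) − (25.13−19.52) = 4.45 − 5.61 = -1.16; fold change = 2^1.16 = 2.235
EGR1: ΔΔCt = (26.13−19.78) − (23.52−19.52) = 6.35 − 4.00 = 2.35; fold change = 2^-2.35 = 0.196
HSPA1: ΔΔCt = (16.22−19.78) − (19.50−19.52) = -3.56 − (-0.02) = -3.54; fold change = 2^3.54 = 11.632
HSPA1 has the largest |ΔΔCt| = 3.54.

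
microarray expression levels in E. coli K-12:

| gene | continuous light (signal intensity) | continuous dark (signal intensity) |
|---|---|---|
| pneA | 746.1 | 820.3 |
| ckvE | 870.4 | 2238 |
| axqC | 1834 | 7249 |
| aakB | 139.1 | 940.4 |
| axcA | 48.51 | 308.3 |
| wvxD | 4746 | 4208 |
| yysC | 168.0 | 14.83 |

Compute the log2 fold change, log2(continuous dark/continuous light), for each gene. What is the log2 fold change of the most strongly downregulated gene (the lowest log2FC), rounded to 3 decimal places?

-3.502

log2(820.3/746.1) = 0.137  (pneA)
log2(2238/870.4) = 1.362  (ckvE)
log2(7249/1834) = 1.983  (axqC)
log2(940.4/139.1) = 2.757  (aakB)
log2(308.3/48.51) = 2.668  (axcA)
log2(4208/4746) = -0.174  (wvxD)
log2(14.83/168.0) = -3.502  (yysC)
yysC is most strongly downregulated.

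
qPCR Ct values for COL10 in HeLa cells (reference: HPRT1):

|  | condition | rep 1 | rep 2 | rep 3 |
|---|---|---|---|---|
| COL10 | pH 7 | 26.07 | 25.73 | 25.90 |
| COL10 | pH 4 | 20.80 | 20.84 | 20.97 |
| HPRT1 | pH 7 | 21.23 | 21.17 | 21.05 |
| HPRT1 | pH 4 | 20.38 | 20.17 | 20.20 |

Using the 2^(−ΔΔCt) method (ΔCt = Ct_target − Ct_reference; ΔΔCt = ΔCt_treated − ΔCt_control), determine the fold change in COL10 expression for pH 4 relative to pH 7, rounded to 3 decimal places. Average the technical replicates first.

17.509

Mean Ct: COL10 pH 7 25.900; COL10 pH 4 20.870; HPRT1 pH 7 21.150; HPRT1 pH 4 20.250
ΔCt(pH 7) = 25.900 − 21.150 = 4.750
ΔCt(pH 4) = 20.870 − 20.250 = 0.620
ΔΔCt = 0.620 − 4.750 = -4.130
Fold change = 2^(−(-4.130)) = 2^4.130 = 17.5087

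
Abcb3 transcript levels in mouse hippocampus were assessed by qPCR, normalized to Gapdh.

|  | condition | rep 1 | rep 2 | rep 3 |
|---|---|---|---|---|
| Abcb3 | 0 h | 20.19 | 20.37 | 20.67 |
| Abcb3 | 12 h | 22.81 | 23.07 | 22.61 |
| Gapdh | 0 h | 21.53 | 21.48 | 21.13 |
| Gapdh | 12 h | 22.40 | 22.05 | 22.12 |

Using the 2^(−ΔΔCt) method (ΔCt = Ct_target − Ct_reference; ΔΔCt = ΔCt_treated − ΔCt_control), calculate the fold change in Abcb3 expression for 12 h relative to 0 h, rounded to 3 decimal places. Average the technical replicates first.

0.328

Mean Ct: Abcb3 0 h 20.410; Abcb3 12 h 22.830; Gapdh 0 h 21.380; Gapdh 12 h 22.190
ΔCt(0 h) = 20.410 − 21.380 = -0.970
ΔCt(12 h) = 22.830 − 22.190 = 0.640
ΔΔCt = 0.640 − (-0.970) = 1.610
Fold change = 2^(−1.610) = 0.3276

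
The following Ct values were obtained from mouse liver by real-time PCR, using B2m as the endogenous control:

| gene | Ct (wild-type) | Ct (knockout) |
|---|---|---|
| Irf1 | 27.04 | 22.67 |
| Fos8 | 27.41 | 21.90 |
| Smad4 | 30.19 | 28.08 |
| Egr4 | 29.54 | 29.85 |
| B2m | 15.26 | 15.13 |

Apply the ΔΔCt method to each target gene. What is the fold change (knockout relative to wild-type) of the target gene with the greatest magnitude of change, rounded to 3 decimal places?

41.643

Irf1: ΔΔCt = (22.67−15.13) − (27.04−15.26) = 7.54 − 11.78 = -4.24; fold change = 2^4.24 = 18.896
Fos8: ΔΔCt = (21.90−15.13) − (27.41−15.26) = 6.77 − 12.15 = -5.38; fold change = 2^5.38 = 41.643
Smad4: ΔΔCt = (28.08−15.13) − (30.19−15.26) = 12.95 − 14.93 = -1.98; fold change = 2^1.98 = 3.945
Egr4: ΔΔCt = (29.85−15.13) − (29.54−15.26) = 14.72 − 14.28 = 0.44; fold change = 2^-0.44 = 0.737
Fos8 has the largest |ΔΔCt| = 5.38.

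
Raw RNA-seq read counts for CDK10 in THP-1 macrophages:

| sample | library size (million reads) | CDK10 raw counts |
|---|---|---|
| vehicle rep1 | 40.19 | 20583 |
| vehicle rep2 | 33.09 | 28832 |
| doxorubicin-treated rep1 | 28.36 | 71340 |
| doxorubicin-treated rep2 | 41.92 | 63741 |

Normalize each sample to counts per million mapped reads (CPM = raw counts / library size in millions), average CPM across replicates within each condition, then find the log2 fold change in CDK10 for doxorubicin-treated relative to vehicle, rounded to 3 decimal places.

1.545

CPM(vehicle rep1) = 20583 / 40.19 = 512.1423
CPM(vehicle rep2) = 28832 / 33.09 = 871.3206
CPM(doxorubicin-treated rep1) = 71340 / 28.36 = 2515.5148
CPM(doxorubicin-treated rep2) = 63741 / 41.92 = 1520.5391
mean CPM(vehicle) = 691.7315; mean CPM(doxorubicin-treated) = 2018.0270
Fold change = 2018.0270 / 691.7315 = 2.91736
log2(2.91736) = 1.5447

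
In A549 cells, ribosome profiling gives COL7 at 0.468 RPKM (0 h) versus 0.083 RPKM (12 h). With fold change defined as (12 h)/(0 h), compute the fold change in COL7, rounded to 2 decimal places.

Fold change = 0.083 / 0.468 = 0.177
COL7 is downregulated.

0.18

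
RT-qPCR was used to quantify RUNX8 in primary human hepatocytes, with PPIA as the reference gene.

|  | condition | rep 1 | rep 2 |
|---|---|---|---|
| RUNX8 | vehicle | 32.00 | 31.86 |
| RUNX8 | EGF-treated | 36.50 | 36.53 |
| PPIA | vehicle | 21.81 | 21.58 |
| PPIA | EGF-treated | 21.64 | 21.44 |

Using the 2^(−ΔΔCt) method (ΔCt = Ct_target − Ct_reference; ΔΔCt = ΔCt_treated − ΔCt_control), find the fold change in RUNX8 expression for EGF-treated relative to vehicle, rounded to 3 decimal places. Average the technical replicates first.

0.037

Mean Ct: RUNX8 vehicle 31.930; RUNX8 EGF-treated 36.515; PPIA vehicle 21.695; PPIA EGF-treated 21.540
ΔCt(vehicle) = 31.930 − 21.695 = 10.235
ΔCt(EGF-treated) = 36.515 − 21.540 = 14.975
ΔΔCt = 14.975 − 10.235 = 4.740
Fold change = 2^(−4.740) = 0.0374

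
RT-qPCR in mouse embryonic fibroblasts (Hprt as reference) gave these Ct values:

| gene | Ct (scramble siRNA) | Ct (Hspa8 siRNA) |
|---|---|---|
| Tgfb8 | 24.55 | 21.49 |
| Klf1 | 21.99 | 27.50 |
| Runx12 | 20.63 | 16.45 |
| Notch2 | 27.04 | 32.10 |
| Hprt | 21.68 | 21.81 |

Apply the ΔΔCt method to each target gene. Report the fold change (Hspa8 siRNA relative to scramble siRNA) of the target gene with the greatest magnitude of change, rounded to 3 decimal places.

Tgfb8: ΔΔCt = (21.49−21.81) − (24.55−21.68) = -0.32 − 2.87 = -3.19; fold change = 2^3.19 = 9.126
Klf1: ΔΔCt = (27.50−21.81) − (21.99−21.68) = 5.69 − 0.31 = 5.38; fold change = 2^-5.38 = 0.024
Runx12: ΔΔCt = (16.45−21.81) − (20.63−21.68) = -5.36 − (-1.05) = -4.31; fold change = 2^4.31 = 19.835
Notch2: ΔΔCt = (32.10−21.81) − (27.04−21.68) = 10.29 − 5.36 = 4.93; fold change = 2^-4.93 = 0.033
Klf1 has the largest |ΔΔCt| = 5.38.

0.024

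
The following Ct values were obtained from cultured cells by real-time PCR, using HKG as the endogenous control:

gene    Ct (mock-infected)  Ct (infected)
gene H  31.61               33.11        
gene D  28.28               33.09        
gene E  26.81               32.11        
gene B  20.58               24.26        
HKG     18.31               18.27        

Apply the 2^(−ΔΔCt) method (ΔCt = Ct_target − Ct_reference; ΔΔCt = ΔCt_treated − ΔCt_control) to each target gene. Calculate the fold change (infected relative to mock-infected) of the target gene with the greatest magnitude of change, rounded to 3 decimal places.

gene H: ΔΔCt = (33.11−18.27) − (31.61−18.31) = 14.84 − 13.30 = 1.54; fold change = 2^-1.54 = 0.344
gene D: ΔΔCt = (33.09−18.27) − (28.28−18.31) = 14.82 − 9.97 = 4.85; fold change = 2^-4.85 = 0.035
gene E: ΔΔCt = (32.11−18.27) − (26.81−18.31) = 13.84 − 8.50 = 5.34; fold change = 2^-5.34 = 0.025
gene B: ΔΔCt = (24.26−18.27) − (20.58−18.31) = 5.99 − 2.27 = 3.72; fold change = 2^-3.72 = 0.076
gene E has the largest |ΔΔCt| = 5.34.

0.025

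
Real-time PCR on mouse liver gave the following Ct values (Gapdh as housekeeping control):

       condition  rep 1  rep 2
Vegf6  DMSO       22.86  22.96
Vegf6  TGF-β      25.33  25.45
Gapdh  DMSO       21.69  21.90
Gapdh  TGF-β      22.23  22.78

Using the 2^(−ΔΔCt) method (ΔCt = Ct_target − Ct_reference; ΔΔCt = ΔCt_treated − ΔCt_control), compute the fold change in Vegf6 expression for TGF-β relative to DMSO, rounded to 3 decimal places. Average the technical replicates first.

Mean Ct: Vegf6 DMSO 22.910; Vegf6 TGF-β 25.390; Gapdh DMSO 21.795; Gapdh TGF-β 22.505
ΔCt(DMSO) = 22.910 − 21.795 = 1.115
ΔCt(TGF-β) = 25.390 − 22.505 = 2.885
ΔΔCt = 2.885 − 1.115 = 1.770
Fold change = 2^(−1.770) = 0.2932

0.293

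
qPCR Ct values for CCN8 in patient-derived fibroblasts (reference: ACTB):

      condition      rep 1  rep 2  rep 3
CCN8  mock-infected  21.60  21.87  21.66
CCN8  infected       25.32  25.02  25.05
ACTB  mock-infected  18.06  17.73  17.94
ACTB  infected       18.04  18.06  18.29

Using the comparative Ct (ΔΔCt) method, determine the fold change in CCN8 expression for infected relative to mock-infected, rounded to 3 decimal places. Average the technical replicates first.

0.109

Mean Ct: CCN8 mock-infected 21.710; CCN8 infected 25.130; ACTB mock-infected 17.910; ACTB infected 18.130
ΔCt(mock-infected) = 21.710 − 17.910 = 3.800
ΔCt(infected) = 25.130 − 18.130 = 7.000
ΔΔCt = 7.000 − 3.800 = 3.200
Fold change = 2^(−3.200) = 0.1088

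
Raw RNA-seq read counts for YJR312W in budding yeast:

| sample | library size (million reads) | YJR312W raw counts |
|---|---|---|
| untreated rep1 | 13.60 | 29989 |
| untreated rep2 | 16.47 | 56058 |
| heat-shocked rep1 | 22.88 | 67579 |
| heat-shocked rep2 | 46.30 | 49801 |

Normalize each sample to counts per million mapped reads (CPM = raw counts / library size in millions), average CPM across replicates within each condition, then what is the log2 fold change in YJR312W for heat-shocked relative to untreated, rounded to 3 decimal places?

CPM(untreated rep1) = 29989 / 13.60 = 2205.0735
CPM(untreated rep2) = 56058 / 16.47 = 3403.6430
CPM(heat-shocked rep1) = 67579 / 22.88 = 2953.6276
CPM(heat-shocked rep2) = 49801 / 46.30 = 1075.6156
mean CPM(untreated) = 2804.3583; mean CPM(heat-shocked) = 2014.6216
Fold change = 2014.6216 / 2804.3583 = 0.71839
log2(0.71839) = -0.4772

-0.477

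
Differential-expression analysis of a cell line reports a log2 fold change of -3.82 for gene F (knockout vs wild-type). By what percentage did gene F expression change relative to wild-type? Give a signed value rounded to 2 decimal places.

Fold change = 2^(-3.82) = 0.0708
Percent change = (FC − 1) × 100% = (0.0708 − 1) × 100 = -92.92%

-92.92%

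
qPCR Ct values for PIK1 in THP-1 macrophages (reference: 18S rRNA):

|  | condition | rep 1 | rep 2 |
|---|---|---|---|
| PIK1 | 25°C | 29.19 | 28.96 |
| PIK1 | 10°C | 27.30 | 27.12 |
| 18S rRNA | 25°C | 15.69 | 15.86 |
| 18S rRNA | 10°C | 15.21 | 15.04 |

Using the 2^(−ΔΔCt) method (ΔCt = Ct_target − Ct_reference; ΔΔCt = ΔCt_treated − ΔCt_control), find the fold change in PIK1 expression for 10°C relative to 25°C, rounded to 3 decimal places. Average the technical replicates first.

2.321

Mean Ct: PIK1 25°C 29.075; PIK1 10°C 27.210; 18S rRNA 25°C 15.775; 18S rRNA 10°C 15.125
ΔCt(25°C) = 29.075 − 15.775 = 13.300
ΔCt(10°C) = 27.210 − 15.125 = 12.085
ΔΔCt = 12.085 − 13.300 = -1.215
Fold change = 2^(−(-1.215)) = 2^1.215 = 2.3214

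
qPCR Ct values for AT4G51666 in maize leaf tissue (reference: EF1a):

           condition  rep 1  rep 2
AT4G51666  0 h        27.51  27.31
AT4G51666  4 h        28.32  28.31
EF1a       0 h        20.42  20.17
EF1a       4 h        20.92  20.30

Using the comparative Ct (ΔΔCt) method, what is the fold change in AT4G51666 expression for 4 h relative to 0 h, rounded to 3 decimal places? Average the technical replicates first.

0.664

Mean Ct: AT4G51666 0 h 27.410; AT4G51666 4 h 28.315; EF1a 0 h 20.295; EF1a 4 h 20.610
ΔCt(0 h) = 27.410 − 20.295 = 7.115
ΔCt(4 h) = 28.315 − 20.610 = 7.705
ΔΔCt = 7.705 − 7.115 = 0.590
Fold change = 2^(−0.590) = 0.6643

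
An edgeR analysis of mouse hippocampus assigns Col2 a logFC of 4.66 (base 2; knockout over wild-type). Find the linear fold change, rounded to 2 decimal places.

Fold change = 2^(4.66) = 25.281

25.28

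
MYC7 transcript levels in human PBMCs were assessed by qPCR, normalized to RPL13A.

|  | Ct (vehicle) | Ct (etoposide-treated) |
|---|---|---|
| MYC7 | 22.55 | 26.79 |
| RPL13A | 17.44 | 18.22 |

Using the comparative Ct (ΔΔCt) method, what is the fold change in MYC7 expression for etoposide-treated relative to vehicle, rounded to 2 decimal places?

ΔCt(vehicle) = 22.550 − 17.440 = 5.110
ΔCt(etoposide-treated) = 26.790 − 18.220 = 8.570
ΔΔCt = 8.570 − 5.110 = 3.460
Fold change = 2^(−3.460) = 0.091

0.09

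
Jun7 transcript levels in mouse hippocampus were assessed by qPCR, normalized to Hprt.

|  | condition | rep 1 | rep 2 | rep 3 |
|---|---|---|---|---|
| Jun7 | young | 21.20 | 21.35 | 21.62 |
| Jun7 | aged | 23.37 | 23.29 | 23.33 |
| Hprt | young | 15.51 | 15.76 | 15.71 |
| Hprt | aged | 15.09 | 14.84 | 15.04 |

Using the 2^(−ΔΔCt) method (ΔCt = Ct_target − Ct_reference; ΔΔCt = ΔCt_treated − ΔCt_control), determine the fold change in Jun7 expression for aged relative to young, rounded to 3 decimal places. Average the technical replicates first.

0.164

Mean Ct: Jun7 young 21.390; Jun7 aged 23.330; Hprt young 15.660; Hprt aged 14.990
ΔCt(young) = 21.390 − 15.660 = 5.730
ΔCt(aged) = 23.330 − 14.990 = 8.340
ΔΔCt = 8.340 − 5.730 = 2.610
Fold change = 2^(−2.610) = 0.1638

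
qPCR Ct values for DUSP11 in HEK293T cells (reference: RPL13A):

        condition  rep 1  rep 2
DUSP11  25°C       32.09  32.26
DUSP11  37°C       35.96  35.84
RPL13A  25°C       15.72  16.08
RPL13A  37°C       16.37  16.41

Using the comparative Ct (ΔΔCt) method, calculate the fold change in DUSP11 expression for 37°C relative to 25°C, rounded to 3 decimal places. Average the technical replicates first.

0.106

Mean Ct: DUSP11 25°C 32.175; DUSP11 37°C 35.900; RPL13A 25°C 15.900; RPL13A 37°C 16.390
ΔCt(25°C) = 32.175 − 15.900 = 16.275
ΔCt(37°C) = 35.900 − 16.390 = 19.510
ΔΔCt = 19.510 − 16.275 = 3.235
Fold change = 2^(−3.235) = 0.1062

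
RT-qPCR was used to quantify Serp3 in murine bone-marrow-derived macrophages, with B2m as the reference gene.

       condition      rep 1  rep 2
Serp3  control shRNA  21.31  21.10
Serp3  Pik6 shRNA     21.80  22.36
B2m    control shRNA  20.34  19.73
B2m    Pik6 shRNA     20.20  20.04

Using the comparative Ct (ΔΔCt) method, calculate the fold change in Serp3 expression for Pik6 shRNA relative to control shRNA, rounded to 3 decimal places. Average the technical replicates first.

Mean Ct: Serp3 control shRNA 21.205; Serp3 Pik6 shRNA 22.080; B2m control shRNA 20.035; B2m Pik6 shRNA 20.120
ΔCt(control shRNA) = 21.205 − 20.035 = 1.170
ΔCt(Pik6 shRNA) = 22.080 − 20.120 = 1.960
ΔΔCt = 1.960 − 1.170 = 0.790
Fold change = 2^(−0.790) = 0.5783

0.578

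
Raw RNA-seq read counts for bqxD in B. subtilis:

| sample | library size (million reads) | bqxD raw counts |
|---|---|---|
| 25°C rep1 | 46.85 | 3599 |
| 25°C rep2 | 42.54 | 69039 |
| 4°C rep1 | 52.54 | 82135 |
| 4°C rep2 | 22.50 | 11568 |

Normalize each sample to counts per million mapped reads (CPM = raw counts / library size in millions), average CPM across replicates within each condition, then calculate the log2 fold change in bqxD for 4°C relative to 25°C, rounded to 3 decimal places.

0.289

CPM(25°C rep1) = 3599 / 46.85 = 76.8196
CPM(25°C rep2) = 69039 / 42.54 = 1622.9196
CPM(4°C rep1) = 82135 / 52.54 = 1563.2851
CPM(4°C rep2) = 11568 / 22.50 = 514.1333
mean CPM(25°C) = 849.8696; mean CPM(4°C) = 1038.7092
Fold change = 1038.7092 / 849.8696 = 1.22220
log2(1.22220) = 0.2895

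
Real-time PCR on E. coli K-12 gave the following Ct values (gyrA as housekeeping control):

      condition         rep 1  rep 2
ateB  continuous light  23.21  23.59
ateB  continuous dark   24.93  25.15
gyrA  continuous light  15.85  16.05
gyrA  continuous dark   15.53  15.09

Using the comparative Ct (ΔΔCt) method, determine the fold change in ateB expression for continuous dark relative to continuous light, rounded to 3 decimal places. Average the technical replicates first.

0.206

Mean Ct: ateB continuous light 23.400; ateB continuous dark 25.040; gyrA continuous light 15.950; gyrA continuous dark 15.310
ΔCt(continuous light) = 23.400 − 15.950 = 7.450
ΔCt(continuous dark) = 25.040 − 15.310 = 9.730
ΔΔCt = 9.730 − 7.450 = 2.280
Fold change = 2^(−2.280) = 0.2059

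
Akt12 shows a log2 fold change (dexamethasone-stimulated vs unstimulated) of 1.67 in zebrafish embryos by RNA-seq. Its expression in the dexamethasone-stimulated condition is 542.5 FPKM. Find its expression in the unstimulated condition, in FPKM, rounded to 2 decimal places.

170.48

Fold change = 2^(1.67) = 3.1821
unstimulated expression = 542.5 / 3.1821 = 170.48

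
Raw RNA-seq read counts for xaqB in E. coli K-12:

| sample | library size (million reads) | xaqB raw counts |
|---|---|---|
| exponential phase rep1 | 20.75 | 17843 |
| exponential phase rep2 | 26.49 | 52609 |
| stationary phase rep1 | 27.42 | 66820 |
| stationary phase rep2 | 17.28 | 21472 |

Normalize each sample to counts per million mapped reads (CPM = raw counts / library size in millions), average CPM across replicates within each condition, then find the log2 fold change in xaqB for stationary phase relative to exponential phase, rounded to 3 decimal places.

CPM(exponential phase rep1) = 17843 / 20.75 = 859.9036
CPM(exponential phase rep2) = 52609 / 26.49 = 1985.9947
CPM(stationary phase rep1) = 66820 / 27.42 = 2436.9074
CPM(stationary phase rep2) = 21472 / 17.28 = 1242.5926
mean CPM(exponential phase) = 1422.9492; mean CPM(stationary phase) = 1839.7500
Fold change = 1839.7500 / 1422.9492 = 1.29291
log2(1.29291) = 0.3706

0.371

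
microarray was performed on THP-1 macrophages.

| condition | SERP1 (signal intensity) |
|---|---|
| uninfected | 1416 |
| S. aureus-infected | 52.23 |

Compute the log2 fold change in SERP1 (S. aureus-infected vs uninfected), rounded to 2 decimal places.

-4.76

Fold change = 52.23 / 1416 = 0.0369
log2(0.0369) = -4.761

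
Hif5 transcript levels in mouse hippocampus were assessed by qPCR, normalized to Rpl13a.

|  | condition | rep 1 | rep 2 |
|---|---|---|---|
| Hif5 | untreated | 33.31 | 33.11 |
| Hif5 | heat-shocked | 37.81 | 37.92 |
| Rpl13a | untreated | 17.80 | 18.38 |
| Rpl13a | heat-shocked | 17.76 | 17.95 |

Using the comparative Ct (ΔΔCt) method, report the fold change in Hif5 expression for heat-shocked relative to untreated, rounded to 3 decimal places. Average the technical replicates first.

Mean Ct: Hif5 untreated 33.210; Hif5 heat-shocked 37.865; Rpl13a untreated 18.090; Rpl13a heat-shocked 17.855
ΔCt(untreated) = 33.210 − 18.090 = 15.120
ΔCt(heat-shocked) = 37.865 − 17.855 = 20.010
ΔΔCt = 20.010 − 15.120 = 4.890
Fold change = 2^(−4.890) = 0.0337

0.034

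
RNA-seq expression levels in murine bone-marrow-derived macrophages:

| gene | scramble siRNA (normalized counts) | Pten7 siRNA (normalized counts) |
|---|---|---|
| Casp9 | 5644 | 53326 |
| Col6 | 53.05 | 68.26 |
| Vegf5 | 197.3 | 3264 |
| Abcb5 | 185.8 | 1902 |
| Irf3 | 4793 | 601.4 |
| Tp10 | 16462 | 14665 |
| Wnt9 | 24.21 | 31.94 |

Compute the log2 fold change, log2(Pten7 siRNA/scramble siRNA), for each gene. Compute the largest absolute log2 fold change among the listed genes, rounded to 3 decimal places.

4.048

log2(53326/5644) = 3.240  (Casp9)
log2(68.26/53.05) = 0.364  (Col6)
log2(3264/197.3) = 4.048  (Vegf5)
log2(1902/185.8) = 3.356  (Abcb5)
log2(601.4/4793) = -2.995  (Irf3)
log2(14665/16462) = -0.167  (Tp10)
log2(31.94/24.21) = 0.400  (Wnt9)
The largest magnitude belongs to Vegf5.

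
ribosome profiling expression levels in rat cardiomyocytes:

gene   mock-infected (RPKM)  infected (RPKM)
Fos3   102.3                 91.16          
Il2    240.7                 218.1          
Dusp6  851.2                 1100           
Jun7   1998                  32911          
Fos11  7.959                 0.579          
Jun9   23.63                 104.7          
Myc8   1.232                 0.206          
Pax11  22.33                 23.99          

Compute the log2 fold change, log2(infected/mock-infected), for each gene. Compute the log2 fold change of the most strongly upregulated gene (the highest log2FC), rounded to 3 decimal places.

4.042

log2(91.16/102.3) = -0.166  (Fos3)
log2(218.1/240.7) = -0.142  (Il2)
log2(1100/851.2) = 0.370  (Dusp6)
log2(32911/1998) = 4.042  (Jun7)
log2(0.579/7.959) = -3.781  (Fos11)
log2(104.7/23.63) = 2.148  (Jun9)
log2(0.206/1.232) = -2.580  (Myc8)
log2(23.99/22.33) = 0.103  (Pax11)
Jun7 is most strongly upregulated.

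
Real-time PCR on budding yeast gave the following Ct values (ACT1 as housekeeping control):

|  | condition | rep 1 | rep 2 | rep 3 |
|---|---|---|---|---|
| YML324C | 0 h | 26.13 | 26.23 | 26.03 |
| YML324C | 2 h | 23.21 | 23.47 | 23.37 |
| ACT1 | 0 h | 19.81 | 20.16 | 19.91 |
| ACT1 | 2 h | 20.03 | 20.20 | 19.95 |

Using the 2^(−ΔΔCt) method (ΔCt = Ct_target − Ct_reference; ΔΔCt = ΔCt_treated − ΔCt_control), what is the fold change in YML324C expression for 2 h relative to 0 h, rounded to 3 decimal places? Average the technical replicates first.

7.362

Mean Ct: YML324C 0 h 26.130; YML324C 2 h 23.350; ACT1 0 h 19.960; ACT1 2 h 20.060
ΔCt(0 h) = 26.130 − 19.960 = 6.170
ΔCt(2 h) = 23.350 − 20.060 = 3.290
ΔΔCt = 3.290 − 6.170 = -2.880
Fold change = 2^(−(-2.880)) = 2^2.880 = 7.3615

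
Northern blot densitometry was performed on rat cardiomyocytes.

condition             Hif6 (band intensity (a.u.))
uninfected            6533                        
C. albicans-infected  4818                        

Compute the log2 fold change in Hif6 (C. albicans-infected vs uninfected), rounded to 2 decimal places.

-0.44

Fold change = 4818 / 6533 = 0.7375
log2(0.7375) = -0.439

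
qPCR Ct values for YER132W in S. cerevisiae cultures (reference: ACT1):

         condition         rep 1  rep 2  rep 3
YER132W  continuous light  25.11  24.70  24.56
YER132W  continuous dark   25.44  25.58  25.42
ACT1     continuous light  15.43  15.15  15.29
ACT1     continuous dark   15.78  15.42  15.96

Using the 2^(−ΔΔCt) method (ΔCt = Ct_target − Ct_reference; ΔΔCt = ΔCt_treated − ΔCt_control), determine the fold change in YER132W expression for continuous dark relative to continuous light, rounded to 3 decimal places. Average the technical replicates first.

Mean Ct: YER132W continuous light 24.790; YER132W continuous dark 25.480; ACT1 continuous light 15.290; ACT1 continuous dark 15.720
ΔCt(continuous light) = 24.790 − 15.290 = 9.500
ΔCt(continuous dark) = 25.480 − 15.720 = 9.760
ΔΔCt = 9.760 − 9.500 = 0.260
Fold change = 2^(−0.260) = 0.8351

0.835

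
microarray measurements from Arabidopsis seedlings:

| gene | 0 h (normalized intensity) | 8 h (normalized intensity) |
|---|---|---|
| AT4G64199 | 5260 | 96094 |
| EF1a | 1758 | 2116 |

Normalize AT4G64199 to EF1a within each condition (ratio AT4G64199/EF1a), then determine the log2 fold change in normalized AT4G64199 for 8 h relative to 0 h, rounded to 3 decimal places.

AT4G64199/EF1a (0 h) = 5260 / 1758 = 2.992
AT4G64199/EF1a (8 h) = 96094 / 2116 = 45.413
Fold change = 45.413 / 2.992 = 15.1780
log2(15.1780) = 3.9239

3.924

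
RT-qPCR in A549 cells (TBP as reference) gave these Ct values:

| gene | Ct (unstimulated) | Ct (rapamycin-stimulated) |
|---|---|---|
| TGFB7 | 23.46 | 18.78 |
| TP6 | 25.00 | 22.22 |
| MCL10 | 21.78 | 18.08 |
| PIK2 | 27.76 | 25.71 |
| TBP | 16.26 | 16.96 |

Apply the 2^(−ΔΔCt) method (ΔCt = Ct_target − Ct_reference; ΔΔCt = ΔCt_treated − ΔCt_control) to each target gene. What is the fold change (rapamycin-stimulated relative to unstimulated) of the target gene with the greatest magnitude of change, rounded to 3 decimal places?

41.643

TGFB7: ΔΔCt = (18.78−16.96) − (23.46−16.26) = 1.82 − 7.20 = -5.38; fold change = 2^5.38 = 41.643
TP6: ΔΔCt = (22.22−16.96) − (25.00−16.26) = 5.26 − 8.74 = -3.48; fold change = 2^3.48 = 11.158
MCL10: ΔΔCt = (18.08−16.96) − (21.78−16.26) = 1.12 − 5.52 = -4.40; fold change = 2^4.40 = 21.112
PIK2: ΔΔCt = (25.71−16.96) − (27.76−16.26) = 8.75 − 11.50 = -2.75; fold change = 2^2.75 = 6.727
TGFB7 has the largest |ΔΔCt| = 5.38.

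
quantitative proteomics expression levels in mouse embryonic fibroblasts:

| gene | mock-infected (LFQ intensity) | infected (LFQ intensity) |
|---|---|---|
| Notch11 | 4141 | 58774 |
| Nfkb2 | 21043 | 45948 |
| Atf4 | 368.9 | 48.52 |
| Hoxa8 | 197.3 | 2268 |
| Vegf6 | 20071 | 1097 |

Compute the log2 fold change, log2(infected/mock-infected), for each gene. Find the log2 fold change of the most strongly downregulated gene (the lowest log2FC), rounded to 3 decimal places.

log2(58774/4141) = 3.827  (Notch11)
log2(45948/21043) = 1.127  (Nfkb2)
log2(48.52/368.9) = -2.927  (Atf4)
log2(2268/197.3) = 3.523  (Hoxa8)
log2(1097/20071) = -4.193  (Vegf6)
Vegf6 is most strongly downregulated.

-4.193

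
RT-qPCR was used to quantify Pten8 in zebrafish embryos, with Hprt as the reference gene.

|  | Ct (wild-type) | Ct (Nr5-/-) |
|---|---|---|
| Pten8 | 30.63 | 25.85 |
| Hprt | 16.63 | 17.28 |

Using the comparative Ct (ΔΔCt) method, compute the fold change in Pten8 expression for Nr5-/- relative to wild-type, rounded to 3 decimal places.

43.111

ΔCt(wild-type) = 30.630 − 16.630 = 14.000
ΔCt(Nr5-/-) = 25.850 − 17.280 = 8.570
ΔΔCt = 8.570 − 14.000 = -5.430
Fold change = 2^(−(-5.430)) = 2^5.430 = 43.1115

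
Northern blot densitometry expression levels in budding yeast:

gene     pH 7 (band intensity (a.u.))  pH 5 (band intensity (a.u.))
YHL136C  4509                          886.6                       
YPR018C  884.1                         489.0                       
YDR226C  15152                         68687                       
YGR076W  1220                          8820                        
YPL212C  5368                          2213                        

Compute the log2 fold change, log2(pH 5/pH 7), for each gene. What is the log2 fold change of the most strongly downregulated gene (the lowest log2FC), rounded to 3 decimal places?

log2(886.6/4509) = -2.346  (YHL136C)
log2(489.0/884.1) = -0.854  (YPR018C)
log2(68687/15152) = 2.181  (YDR226C)
log2(8820/1220) = 2.854  (YGR076W)
log2(2213/5368) = -1.278  (YPL212C)
YHL136C is most strongly downregulated.

-2.346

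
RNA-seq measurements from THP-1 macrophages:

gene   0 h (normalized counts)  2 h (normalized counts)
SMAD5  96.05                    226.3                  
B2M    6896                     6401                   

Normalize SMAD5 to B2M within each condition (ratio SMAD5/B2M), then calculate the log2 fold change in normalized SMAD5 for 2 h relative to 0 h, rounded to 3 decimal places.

SMAD5/B2M (0 h) = 96.05 / 6896 = 0.013928
SMAD5/B2M (2 h) = 226.3 / 6401 = 0.035354
Fold change = 0.035354 / 0.013928 = 2.5383
log2(2.5383) = 1.3438

1.344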